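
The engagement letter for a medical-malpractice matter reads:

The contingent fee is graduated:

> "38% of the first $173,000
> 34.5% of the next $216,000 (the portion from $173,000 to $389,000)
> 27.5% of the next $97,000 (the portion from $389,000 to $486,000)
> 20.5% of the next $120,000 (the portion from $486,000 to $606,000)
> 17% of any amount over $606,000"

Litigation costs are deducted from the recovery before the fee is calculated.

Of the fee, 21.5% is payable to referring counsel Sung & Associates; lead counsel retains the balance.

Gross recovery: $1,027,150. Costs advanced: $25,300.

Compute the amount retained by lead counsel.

Fee base (net of costs): $1,027,150 − $25,300 = $1,001,850
First $173,000 at 38% = $65,740.00
Next $216,000 at 34.5% = $74,520.00
Next $97,000 at 27.5% = $26,675.00
Next $120,000 at 20.5% = $24,600.00
Remaining $395,850 at 17% = $67,294.50
Fee: $65,740.00 + $74,520.00 + $26,675.00 + $24,600.00 + $67,294.50 = $258,829.50
Referral share: 21.5% of $258,829.50 = $55,648.34; lead counsel retains $258,829.50 − $55,648.34 = $203,181.16.

$203,181.16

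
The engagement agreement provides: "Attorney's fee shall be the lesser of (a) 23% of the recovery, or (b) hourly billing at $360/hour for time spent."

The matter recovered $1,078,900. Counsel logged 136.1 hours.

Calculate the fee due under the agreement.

(a) 23% of $1,078,900 = $248,147.00
(b) 136.1 × $360 = $48,996.00
The lesser is (b): $48,996.00.

$48,996.00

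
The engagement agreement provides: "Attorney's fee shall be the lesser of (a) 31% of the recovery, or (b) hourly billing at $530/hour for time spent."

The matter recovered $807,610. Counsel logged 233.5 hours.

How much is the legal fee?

$123,755.00

(a) 31% of $807,610 = $250,359.10
(b) 233.5 × $530 = $123,755.00
The lesser is (b): $123,755.00.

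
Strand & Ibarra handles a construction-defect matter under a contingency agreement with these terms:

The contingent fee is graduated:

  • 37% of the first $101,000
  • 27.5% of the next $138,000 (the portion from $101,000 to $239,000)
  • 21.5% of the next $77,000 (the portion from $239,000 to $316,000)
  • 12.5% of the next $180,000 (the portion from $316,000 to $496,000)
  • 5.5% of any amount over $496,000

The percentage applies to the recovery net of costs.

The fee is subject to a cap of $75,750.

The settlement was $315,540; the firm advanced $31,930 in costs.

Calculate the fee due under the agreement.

Fee base (net of costs): $315,540 − $31,930 = $283,610
First $101,000 at 37% = $37,370.00
Next $138,000 at 27.5% = $37,950.00
Remaining $44,610 at 21.5% = $9,591.15
Fee: $37,370.00 + $37,950.00 + $9,591.15 = $84,911.15
$84,911.15 exceeds the $75,750 cap, so the fee is capped at $75,750.00.

$75,750.00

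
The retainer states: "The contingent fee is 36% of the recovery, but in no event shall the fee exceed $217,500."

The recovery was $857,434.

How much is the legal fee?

36% of $857,434 = $308,676.24
That exceeds the $217,500 cap, so the fee is capped at $217,500.

$217,500.00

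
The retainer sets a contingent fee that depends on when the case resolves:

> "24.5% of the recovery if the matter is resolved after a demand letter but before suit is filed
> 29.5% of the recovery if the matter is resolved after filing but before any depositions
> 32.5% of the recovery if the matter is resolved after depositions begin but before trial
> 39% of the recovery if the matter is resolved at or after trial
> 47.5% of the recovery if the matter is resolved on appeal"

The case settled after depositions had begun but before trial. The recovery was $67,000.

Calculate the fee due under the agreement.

The matter settled after depositions had begun but before trial, so the 32.5% rate applies.
$67,000 × 32.5% = $21,775.00

$21,775.00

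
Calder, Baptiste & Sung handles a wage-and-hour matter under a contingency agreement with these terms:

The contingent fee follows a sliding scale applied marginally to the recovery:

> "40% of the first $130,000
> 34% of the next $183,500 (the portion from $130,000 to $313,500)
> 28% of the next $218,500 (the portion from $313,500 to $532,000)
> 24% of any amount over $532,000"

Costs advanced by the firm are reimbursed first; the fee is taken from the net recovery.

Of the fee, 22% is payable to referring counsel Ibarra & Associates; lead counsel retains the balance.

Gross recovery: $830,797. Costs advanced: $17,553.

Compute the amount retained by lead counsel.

$189,593.48

Fee base (net of costs): $830,797 − $17,553 = $813,244
First $130,000 at 40% = $52,000.00
Next $183,500 at 34% = $62,390.00
Next $218,500 at 28% = $61,180.00
Remaining $281,244 at 24% = $67,498.56
Fee: $52,000.00 + $62,390.00 + $61,180.00 + $67,498.56 = $243,068.56
Referral share: 22% of $243,068.56 = $53,475.08; lead counsel retains $243,068.56 − $53,475.08 = $189,593.48.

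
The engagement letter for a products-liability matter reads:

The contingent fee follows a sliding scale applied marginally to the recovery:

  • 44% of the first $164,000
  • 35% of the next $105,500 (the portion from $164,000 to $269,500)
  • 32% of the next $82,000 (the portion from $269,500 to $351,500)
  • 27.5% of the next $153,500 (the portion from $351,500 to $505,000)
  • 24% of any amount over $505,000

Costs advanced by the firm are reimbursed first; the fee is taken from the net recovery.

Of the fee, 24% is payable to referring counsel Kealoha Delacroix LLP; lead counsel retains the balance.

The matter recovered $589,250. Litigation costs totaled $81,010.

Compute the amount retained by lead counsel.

Fee base (net of costs): $589,250 − $81,010 = $508,240
First $164,000 at 44% = $72,160.00
Next $105,500 at 35% = $36,925.00
Next $82,000 at 32% = $26,240.00
Next $153,500 at 27.5% = $42,212.50
Remaining $3,240 at 24% = $777.60
Fee: $72,160.00 + $36,925.00 + $26,240.00 + $42,212.50 + $777.60 = $178,315.10
Referral share: 24% of $178,315.10 = $42,795.62; lead counsel retains $178,315.10 − $42,795.62 = $135,519.48.

$135,519.48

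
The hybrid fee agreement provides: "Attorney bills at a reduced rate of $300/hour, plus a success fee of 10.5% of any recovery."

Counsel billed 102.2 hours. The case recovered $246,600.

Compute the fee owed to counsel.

Hourly: 102.2 × $300 = $30,660.00
Success fee: 10.5% of $246,600 = $25,893.00
Total: $30,660.00 + $25,893.00 = $56,553.00

$56,553.00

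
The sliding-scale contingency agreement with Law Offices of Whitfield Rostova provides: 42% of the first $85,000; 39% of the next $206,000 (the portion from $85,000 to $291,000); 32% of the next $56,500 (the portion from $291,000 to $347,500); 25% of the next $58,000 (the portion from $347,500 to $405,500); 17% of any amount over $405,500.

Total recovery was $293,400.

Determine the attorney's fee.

First $85,000 at 42% = $35,700.00
Next $206,000 at 39% = $80,340.00
Remaining $2,400 at 32% = $768.00
Fee: $35,700.00 + $80,340.00 + $768.00 = $116,808.00

$116,808.00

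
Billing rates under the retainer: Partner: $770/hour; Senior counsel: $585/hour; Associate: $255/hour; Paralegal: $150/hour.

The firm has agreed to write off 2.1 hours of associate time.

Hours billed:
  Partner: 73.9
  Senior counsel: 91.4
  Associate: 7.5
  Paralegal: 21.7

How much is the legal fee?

Partner: 73.9 × $770 = $56,903.00
Senior counsel: 91.4 × $585 = $53,469.00
Associate: 7.5 × $255 = $1,912.50
Paralegal: 21.7 × $150 = $3,255.00
Subtotal: $115,539.50
Write-off: 2.1 × $255 = $535.50
Total: $115,539.50 − $535.50 = $115,004.00

$115,004.00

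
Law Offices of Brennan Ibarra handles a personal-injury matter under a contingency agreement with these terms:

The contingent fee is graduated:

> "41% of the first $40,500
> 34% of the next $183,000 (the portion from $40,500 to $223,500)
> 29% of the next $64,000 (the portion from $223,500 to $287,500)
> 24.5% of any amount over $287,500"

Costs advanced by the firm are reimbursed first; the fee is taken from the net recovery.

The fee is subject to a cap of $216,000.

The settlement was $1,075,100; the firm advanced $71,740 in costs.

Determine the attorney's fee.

$216,000.00

Fee base (net of costs): $1,075,100 − $71,740 = $1,003,360
First $40,500 at 41% = $16,605.00
Next $183,000 at 34% = $62,220.00
Next $64,000 at 29% = $18,560.00
Remaining $715,860 at 24.5% = $175,385.70
Fee: $16,605.00 + $62,220.00 + $18,560.00 + $175,385.70 = $272,770.70
$272,770.70 exceeds the $216,000 cap, so the fee is capped at $216,000.00.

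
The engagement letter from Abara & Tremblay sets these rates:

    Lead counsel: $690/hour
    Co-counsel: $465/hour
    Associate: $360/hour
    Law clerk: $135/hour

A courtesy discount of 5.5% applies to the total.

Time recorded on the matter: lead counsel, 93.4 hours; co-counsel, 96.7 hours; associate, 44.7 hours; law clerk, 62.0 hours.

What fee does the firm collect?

$126,510.46

Lead counsel: 93.4 × $690 = $64,446.00
Co-counsel: 96.7 × $465 = $44,965.50
Associate: 44.7 × $360 = $16,092.00
Law clerk: 62.0 × $135 = $8,370.00
Subtotal: $133,873.50
Less 5.5% discount: −$7,363.04
Total: $133,873.50 − $7,363.04 = $126,510.46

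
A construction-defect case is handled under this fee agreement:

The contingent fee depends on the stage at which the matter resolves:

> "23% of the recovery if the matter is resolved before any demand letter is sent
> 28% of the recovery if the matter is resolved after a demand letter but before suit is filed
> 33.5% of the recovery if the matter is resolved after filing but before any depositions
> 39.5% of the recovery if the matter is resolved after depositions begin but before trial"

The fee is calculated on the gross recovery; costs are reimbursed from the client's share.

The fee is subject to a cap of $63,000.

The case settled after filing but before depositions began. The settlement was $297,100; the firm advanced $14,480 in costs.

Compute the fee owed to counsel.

$63,000.00

Fee base is the gross recovery, $297,100; costs are reimbursed separately.
The matter settled after filing but before depositions began, so the 33.5% rate applies.
$297,100 × 33.5% = $99,528.50
$99,528.50 exceeds the $63,000 cap, so the fee is capped at $63,000.00.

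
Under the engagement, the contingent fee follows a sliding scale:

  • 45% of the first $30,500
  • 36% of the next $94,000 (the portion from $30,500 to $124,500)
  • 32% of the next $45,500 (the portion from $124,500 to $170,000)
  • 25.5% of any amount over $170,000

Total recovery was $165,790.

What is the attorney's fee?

$60,777.80

First $30,500 at 45% = $13,725.00
Next $94,000 at 36% = $33,840.00
Remaining $41,290 at 32% = $13,212.80
Fee: $13,725.00 + $33,840.00 + $13,212.80 = $60,777.80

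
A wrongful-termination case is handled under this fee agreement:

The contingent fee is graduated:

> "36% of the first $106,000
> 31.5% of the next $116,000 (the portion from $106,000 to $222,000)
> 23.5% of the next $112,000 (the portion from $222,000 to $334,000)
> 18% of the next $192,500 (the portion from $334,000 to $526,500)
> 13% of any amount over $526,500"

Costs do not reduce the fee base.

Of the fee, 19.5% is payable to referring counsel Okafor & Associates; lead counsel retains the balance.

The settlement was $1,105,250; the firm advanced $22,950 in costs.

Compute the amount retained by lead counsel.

$169,780.54

Fee base is the gross recovery, $1,105,250; costs are reimbursed separately.
First $106,000 at 36% = $38,160.00
Next $116,000 at 31.5% = $36,540.00
Next $112,000 at 23.5% = $26,320.00
Next $192,500 at 18% = $34,650.00
Remaining $578,750 at 13% = $75,237.50
Fee: $38,160.00 + $36,540.00 + $26,320.00 + $34,650.00 + $75,237.50 = $210,907.50
Referral share: 19.5% of $210,907.50 = $41,126.96; lead counsel retains $210,907.50 − $41,126.96 = $169,780.54.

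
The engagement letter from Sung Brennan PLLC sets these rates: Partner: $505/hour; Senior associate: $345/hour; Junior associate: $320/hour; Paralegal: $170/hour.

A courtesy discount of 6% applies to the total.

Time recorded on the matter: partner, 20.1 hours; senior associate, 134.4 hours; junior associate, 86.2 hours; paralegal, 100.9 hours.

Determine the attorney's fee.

$95,180.17

Partner: 20.1 × $505 = $10,150.50
Senior associate: 134.4 × $345 = $46,368.00
Junior associate: 86.2 × $320 = $27,584.00
Paralegal: 100.9 × $170 = $17,153.00
Subtotal: $101,255.50
Less 6% discount: −$6,075.33
Total: $101,255.50 − $6,075.33 = $95,180.17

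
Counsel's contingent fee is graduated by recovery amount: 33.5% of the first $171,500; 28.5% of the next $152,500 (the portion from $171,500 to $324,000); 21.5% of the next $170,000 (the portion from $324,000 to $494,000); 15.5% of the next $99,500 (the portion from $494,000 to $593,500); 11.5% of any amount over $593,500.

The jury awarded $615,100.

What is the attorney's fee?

$155,371.50

First $171,500 at 33.5% = $57,452.50
Next $152,500 at 28.5% = $43,462.50
Next $170,000 at 21.5% = $36,550.00
Next $99,500 at 15.5% = $15,422.50
Remaining $21,600 at 11.5% = $2,484.00
Fee: $57,452.50 + $43,462.50 + $36,550.00 + $15,422.50 + $2,484.00 = $155,371.50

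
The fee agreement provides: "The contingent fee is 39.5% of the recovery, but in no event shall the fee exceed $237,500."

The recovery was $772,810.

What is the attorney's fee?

39.5% of $772,810 = $305,259.95
That exceeds the $237,500 cap, so the fee is capped at $237,500.

$237,500.00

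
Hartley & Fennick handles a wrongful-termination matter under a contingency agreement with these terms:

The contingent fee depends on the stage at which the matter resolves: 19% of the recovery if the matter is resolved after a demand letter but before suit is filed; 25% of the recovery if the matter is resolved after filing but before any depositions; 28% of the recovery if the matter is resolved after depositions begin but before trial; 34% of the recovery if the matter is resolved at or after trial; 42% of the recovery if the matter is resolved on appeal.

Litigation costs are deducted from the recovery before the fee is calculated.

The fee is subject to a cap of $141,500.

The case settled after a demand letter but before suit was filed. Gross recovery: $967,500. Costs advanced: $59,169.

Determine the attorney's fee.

$141,500.00

Fee base (net of costs): $967,500 − $59,169 = $908,331
The matter settled after a demand letter but before suit was filed, so the 19% rate applies.
$908,331 × 19% = $172,582.89
$172,582.89 exceeds the $141,500 cap, so the fee is capped at $141,500.00.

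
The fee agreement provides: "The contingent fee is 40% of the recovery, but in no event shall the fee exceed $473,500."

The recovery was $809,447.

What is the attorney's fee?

40% of $809,447 = $323,778.80
That is under the $473,500 cap.

$323,778.80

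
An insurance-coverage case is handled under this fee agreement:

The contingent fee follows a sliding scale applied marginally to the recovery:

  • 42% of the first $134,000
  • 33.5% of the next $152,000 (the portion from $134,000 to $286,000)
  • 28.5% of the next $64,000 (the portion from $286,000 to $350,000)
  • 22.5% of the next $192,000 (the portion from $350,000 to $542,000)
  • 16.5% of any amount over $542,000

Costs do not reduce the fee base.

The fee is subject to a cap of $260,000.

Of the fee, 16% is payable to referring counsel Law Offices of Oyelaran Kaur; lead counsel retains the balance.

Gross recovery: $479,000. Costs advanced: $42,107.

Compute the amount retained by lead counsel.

Fee base is the gross recovery, $479,000; costs are reimbursed separately.
First $134,000 at 42% = $56,280.00
Next $152,000 at 33.5% = $50,920.00
Next $64,000 at 28.5% = $18,240.00
Remaining $129,000 at 22.5% = $29,025.00
Fee: $56,280.00 + $50,920.00 + $18,240.00 + $29,025.00 = $154,465.00
$154,465.00 is under the $260,000 cap.
Referral share: 16% of $154,465.00 = $24,714.40; lead counsel retains $154,465.00 − $24,714.40 = $129,750.60.

$129,750.60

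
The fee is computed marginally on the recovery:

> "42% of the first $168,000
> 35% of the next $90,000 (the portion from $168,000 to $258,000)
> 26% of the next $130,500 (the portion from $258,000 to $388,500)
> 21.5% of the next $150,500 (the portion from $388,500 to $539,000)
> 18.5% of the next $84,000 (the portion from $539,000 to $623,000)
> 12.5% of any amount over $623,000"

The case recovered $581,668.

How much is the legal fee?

First $168,000 at 42% = $70,560.00
Next $90,000 at 35% = $31,500.00
Next $130,500 at 26% = $33,930.00
Next $150,500 at 21.5% = $32,357.50
Remaining $42,668 at 18.5% = $7,893.58
Fee: $70,560.00 + $31,500.00 + $33,930.00 + $32,357.50 + $7,893.58 = $176,241.08

$176,241.08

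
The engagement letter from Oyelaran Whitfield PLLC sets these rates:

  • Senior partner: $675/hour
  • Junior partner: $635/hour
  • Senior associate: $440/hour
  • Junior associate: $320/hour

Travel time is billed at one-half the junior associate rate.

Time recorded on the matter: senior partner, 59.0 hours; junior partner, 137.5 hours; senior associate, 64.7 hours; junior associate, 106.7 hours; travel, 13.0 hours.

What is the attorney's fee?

Senior partner: 59.0 × $675 = $39,825.00
Junior partner: 137.5 × $635 = $87,312.50
Senior associate: 64.7 × $440 = $28,468.00
Junior associate: 106.7 × $320 = $34,144.00
Subtotal: $39,825.00 + $87,312.50 + $28,468.00 + $34,144.00 = $189,749.50
Travel: 13.0 × ($320 ÷ 2) = 13.0 × $160.00 = $2,080.00
Total: $189,749.50 + $2,080.00 = $191,829.50

$191,829.50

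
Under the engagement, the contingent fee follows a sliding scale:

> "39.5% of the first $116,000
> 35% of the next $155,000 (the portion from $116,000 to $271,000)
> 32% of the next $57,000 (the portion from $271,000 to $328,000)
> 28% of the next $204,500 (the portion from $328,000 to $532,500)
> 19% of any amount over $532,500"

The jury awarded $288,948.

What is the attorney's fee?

$105,813.36

First $116,000 at 39.5% = $45,820.00
Next $155,000 at 35% = $54,250.00
Remaining $17,948 at 32% = $5,743.36
Fee: $45,820.00 + $54,250.00 + $5,743.36 = $105,813.36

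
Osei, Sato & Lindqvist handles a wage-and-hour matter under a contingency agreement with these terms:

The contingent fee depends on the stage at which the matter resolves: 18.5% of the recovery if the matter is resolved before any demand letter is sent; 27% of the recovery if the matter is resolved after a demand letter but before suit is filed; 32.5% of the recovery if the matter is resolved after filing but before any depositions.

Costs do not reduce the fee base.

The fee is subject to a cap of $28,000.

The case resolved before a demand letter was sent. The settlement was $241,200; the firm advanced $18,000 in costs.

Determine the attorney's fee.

Fee base is the gross recovery, $241,200; costs are reimbursed separately.
The matter resolved before a demand letter was sent, so the 18.5% rate applies.
$241,200 × 18.5% = $44,622.00
$44,622.00 exceeds the $28,000 cap, so the fee is capped at $28,000.00.

$28,000.00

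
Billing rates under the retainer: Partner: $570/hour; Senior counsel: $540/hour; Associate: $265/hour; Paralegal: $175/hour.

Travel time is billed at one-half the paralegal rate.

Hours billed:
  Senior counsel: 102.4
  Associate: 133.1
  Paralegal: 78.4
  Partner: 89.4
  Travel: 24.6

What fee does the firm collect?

Partner: 89.4 × $570 = $50,958.00
Senior counsel: 102.4 × $540 = $55,296.00
Associate: 133.1 × $265 = $35,271.50
Paralegal: 78.4 × $175 = $13,720.00
Subtotal: $50,958.00 + $55,296.00 + $35,271.50 + $13,720.00 = $155,245.50
Travel: 24.6 × ($175 ÷ 2) = 24.6 × $87.50 = $2,152.50
Total: $155,245.50 + $2,152.50 = $157,398.00

$157,398.00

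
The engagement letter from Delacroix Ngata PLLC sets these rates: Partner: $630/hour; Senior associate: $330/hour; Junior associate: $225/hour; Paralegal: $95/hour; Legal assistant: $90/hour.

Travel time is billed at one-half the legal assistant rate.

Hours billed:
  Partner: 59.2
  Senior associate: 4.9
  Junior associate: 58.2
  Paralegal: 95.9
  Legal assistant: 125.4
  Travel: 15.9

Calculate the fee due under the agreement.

$73,120.00

Partner: 59.2 × $630 = $37,296.00
Senior associate: 4.9 × $330 = $1,617.00
Junior associate: 58.2 × $225 = $13,095.00
Paralegal: 95.9 × $95 = $9,110.50
Legal assistant: 125.4 × $90 = $11,286.00
Subtotal: $37,296.00 + $1,617.00 + $13,095.00 + $9,110.50 + $11,286.00 = $72,404.50
Travel: 15.9 × ($90 ÷ 2) = 15.9 × $45.00 = $715.50
Total: $72,404.50 + $715.50 = $73,120.00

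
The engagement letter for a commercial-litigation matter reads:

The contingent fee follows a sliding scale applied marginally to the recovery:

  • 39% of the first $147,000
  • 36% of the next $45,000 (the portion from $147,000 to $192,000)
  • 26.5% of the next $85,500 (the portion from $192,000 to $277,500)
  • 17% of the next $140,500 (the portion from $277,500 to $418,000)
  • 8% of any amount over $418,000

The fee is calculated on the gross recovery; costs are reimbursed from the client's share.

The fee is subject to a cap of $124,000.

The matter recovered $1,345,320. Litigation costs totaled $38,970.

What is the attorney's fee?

$124,000.00

Fee base is the gross recovery, $1,345,320; costs are reimbursed separately.
First $147,000 at 39% = $57,330.00
Next $45,000 at 36% = $16,200.00
Next $85,500 at 26.5% = $22,657.50
Next $140,500 at 17% = $23,885.00
Remaining $927,320 at 8% = $74,185.60
Fee: $57,330.00 + $16,200.00 + $22,657.50 + $23,885.00 + $74,185.60 = $194,258.10
$194,258.10 exceeds the $124,000 cap, so the fee is capped at $124,000.00.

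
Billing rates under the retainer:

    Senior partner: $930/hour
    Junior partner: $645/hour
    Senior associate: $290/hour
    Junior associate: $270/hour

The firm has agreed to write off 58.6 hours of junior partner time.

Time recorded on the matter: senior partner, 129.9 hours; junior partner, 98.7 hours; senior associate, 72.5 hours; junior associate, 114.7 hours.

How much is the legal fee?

$198,665.50

Senior partner: 129.9 × $930 = $120,807.00
Junior partner: 98.7 × $645 = $63,661.50
Senior associate: 72.5 × $290 = $21,025.00
Junior associate: 114.7 × $270 = $30,969.00
Subtotal: $236,462.50
Write-off: 58.6 × $645 = $37,797.00
Total: $236,462.50 − $37,797.00 = $198,665.50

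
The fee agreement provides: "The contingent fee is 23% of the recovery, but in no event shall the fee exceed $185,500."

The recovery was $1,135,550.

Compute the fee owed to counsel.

23% of $1,135,550 = $261,176.50
That exceeds the $185,500 cap, so the fee is capped at $185,500.

$185,500.00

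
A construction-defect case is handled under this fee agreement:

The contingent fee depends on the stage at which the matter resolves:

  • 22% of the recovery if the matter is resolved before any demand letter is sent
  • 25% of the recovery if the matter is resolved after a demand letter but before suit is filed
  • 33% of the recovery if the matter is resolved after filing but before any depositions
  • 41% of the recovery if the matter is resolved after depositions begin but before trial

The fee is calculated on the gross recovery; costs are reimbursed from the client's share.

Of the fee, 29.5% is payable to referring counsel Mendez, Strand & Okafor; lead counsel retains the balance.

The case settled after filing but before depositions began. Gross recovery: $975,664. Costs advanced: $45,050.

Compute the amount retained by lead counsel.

$226,988.23

Fee base is the gross recovery, $975,664; costs are reimbursed separately.
The matter settled after filing but before depositions began, so the 33% rate applies.
$975,664 × 33% = $321,969.12
Referral share: 29.5% of $321,969.12 = $94,980.89; lead counsel retains $321,969.12 − $94,980.89 = $226,988.23.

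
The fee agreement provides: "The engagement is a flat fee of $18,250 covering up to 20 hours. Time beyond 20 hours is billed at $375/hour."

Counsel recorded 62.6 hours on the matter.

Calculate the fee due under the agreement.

$34,225.00

Flat fee: $18,250.00
Excess hours: 62.6 − 20 = 42.6
Overrun: 42.6 × $375 = $15,975.00
Total: $18,250.00 + $15,975.00 = $34,225.00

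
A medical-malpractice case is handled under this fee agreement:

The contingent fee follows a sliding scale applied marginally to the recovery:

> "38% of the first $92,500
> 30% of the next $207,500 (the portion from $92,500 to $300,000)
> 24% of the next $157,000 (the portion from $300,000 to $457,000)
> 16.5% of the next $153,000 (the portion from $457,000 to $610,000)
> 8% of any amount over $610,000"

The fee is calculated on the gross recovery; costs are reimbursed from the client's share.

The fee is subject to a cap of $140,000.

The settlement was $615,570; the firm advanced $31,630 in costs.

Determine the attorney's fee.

$140,000.00

Fee base is the gross recovery, $615,570; costs are reimbursed separately.
First $92,500 at 38% = $35,150.00
Next $207,500 at 30% = $62,250.00
Next $157,000 at 24% = $37,680.00
Next $153,000 at 16.5% = $25,245.00
Remaining $5,570 at 8% = $445.60
Fee: $35,150.00 + $62,250.00 + $37,680.00 + $25,245.00 + $445.60 = $160,770.60
$160,770.60 exceeds the $140,000 cap, so the fee is capped at $140,000.00.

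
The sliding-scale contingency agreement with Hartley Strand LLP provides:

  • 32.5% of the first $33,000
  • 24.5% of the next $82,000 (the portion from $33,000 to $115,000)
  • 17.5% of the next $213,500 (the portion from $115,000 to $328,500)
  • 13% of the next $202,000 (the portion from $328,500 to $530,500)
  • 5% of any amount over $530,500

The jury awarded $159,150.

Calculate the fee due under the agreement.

$38,541.25

First $33,000 at 32.5% = $10,725.00
Next $82,000 at 24.5% = $20,090.00
Remaining $44,150 at 17.5% = $7,726.25
Fee: $10,725.00 + $20,090.00 + $7,726.25 = $38,541.25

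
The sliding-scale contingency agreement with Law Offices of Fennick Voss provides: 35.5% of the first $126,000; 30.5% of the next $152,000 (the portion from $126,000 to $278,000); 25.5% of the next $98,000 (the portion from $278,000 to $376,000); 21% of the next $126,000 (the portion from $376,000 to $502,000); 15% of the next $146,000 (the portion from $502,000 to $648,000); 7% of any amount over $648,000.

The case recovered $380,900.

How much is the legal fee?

$117,109.00

First $126,000 at 35.5% = $44,730.00
Next $152,000 at 30.5% = $46,360.00
Next $98,000 at 25.5% = $24,990.00
Remaining $4,900 at 21% = $1,029.00
Fee: $44,730.00 + $46,360.00 + $24,990.00 + $1,029.00 = $117,109.00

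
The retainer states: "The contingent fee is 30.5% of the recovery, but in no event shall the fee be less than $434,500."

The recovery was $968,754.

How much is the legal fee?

30.5% of $968,754 = $295,469.97
That is below the $434,500 minimum, so the minimum applies.

$434,500.00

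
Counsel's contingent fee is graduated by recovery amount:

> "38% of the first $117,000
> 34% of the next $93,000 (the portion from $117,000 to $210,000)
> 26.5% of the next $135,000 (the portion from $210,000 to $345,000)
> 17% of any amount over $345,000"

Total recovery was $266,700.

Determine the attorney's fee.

First $117,000 at 38% = $44,460.00
Next $93,000 at 34% = $31,620.00
Remaining $56,700 at 26.5% = $15,025.50
Fee: $44,460.00 + $31,620.00 + $15,025.50 = $91,105.50

$91,105.50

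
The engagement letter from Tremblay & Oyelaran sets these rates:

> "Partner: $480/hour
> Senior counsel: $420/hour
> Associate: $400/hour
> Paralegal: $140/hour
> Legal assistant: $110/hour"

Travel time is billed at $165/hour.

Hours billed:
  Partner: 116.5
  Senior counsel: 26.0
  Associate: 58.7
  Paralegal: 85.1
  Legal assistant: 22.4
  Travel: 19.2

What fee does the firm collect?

Partner: 116.5 × $480 = $55,920.00
Senior counsel: 26.0 × $420 = $10,920.00
Associate: 58.7 × $400 = $23,480.00
Paralegal: 85.1 × $140 = $11,914.00
Legal assistant: 22.4 × $110 = $2,464.00
Subtotal: $55,920.00 + $10,920.00 + $23,480.00 + $11,914.00 + $2,464.00 = $104,698.00
Travel: 19.2 × $165 = $3,168.00
Total: $104,698.00 + $3,168.00 = $107,866.00

$107,866.00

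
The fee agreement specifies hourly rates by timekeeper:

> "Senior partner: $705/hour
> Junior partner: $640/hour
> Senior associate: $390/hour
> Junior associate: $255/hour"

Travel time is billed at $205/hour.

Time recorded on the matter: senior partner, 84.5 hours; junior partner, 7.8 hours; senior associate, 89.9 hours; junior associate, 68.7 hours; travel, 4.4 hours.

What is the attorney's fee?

$118,046.00

Senior partner: 84.5 × $705 = $59,572.50
Junior partner: 7.8 × $640 = $4,992.00
Senior associate: 89.9 × $390 = $35,061.00
Junior associate: 68.7 × $255 = $17,518.50
Subtotal: $59,572.50 + $4,992.00 + $35,061.00 + $17,518.50 = $117,144.00
Travel: 4.4 × $205 = $902.00
Total: $117,144.00 + $902.00 = $118,046.00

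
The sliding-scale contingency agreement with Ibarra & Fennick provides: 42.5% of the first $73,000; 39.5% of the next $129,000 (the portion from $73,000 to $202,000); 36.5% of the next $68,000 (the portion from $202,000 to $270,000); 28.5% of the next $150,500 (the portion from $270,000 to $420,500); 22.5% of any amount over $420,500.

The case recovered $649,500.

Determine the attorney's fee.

First $73,000 at 42.5% = $31,025.00
Next $129,000 at 39.5% = $50,955.00
Next $68,000 at 36.5% = $24,820.00
Next $150,500 at 28.5% = $42,892.50
Remaining $229,000 at 22.5% = $51,525.00
Fee: $31,025.00 + $50,955.00 + $24,820.00 + $42,892.50 + $51,525.00 = $201,217.50

$201,217.50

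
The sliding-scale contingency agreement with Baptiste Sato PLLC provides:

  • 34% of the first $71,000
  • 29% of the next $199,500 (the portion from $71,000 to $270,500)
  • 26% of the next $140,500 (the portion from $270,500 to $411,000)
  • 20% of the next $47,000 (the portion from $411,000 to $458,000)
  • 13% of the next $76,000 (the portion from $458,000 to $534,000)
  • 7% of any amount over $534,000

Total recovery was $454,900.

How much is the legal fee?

First $71,000 at 34% = $24,140.00
Next $199,500 at 29% = $57,855.00
Next $140,500 at 26% = $36,530.00
Remaining $43,900 at 20% = $8,780.00
Fee: $24,140.00 + $57,855.00 + $36,530.00 + $8,780.00 = $127,305.00

$127,305.00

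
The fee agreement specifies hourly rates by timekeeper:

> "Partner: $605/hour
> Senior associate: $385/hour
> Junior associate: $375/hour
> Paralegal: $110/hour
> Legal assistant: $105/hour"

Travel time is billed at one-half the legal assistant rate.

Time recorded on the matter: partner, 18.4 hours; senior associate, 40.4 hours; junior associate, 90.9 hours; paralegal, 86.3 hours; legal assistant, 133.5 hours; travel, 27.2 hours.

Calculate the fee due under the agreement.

Partner: 18.4 × $605 = $11,132.00
Senior associate: 40.4 × $385 = $15,554.00
Junior associate: 90.9 × $375 = $34,087.50
Paralegal: 86.3 × $110 = $9,493.00
Legal assistant: 133.5 × $105 = $14,017.50
Subtotal: $11,132.00 + $15,554.00 + $34,087.50 + $9,493.00 + $14,017.50 = $84,284.00
Travel: 27.2 × ($105 ÷ 2) = 27.2 × $52.50 = $1,428.00
Total: $84,284.00 + $1,428.00 = $85,712.00

$85,712.00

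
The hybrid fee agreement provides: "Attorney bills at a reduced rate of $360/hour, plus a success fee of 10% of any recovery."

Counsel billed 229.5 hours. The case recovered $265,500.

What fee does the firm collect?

$109,170.00

Hourly: 229.5 × $360 = $82,620.00
Success fee: 10% of $265,500 = $26,550.00
Total: $82,620.00 + $26,550.00 = $109,170.00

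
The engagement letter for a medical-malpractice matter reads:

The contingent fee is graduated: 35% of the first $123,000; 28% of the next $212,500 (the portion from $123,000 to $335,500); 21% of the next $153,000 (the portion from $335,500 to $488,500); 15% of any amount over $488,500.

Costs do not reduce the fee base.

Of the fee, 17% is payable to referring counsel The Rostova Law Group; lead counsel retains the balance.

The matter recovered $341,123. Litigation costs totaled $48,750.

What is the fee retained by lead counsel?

Fee base is the gross recovery, $341,123; costs are reimbursed separately.
First $123,000 at 35% = $43,050.00
Next $212,500 at 28% = $59,500.00
Remaining $5,623 at 21% = $1,180.83
Fee: $43,050.00 + $59,500.00 + $1,180.83 = $103,730.83
Referral share: 17% of $103,730.83 = $17,634.24; lead counsel retains $103,730.83 − $17,634.24 = $86,096.59.

$86,096.59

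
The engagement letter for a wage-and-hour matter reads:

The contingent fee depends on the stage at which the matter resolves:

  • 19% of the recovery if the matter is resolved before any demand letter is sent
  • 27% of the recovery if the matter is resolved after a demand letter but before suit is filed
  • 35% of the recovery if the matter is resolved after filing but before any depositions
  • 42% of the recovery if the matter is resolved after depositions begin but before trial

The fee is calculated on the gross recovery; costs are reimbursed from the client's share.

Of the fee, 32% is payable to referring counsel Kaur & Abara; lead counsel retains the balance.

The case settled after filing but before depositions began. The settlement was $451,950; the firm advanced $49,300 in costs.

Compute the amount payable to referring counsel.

$50,618.40

Fee base is the gross recovery, $451,950; costs are reimbursed separately.
The matter settled after filing but before depositions began, so the 35% rate applies.
$451,950 × 35% = $158,182.50
Referral share: 32% of $158,182.50 = $50,618.40; lead counsel retains $158,182.50 − $50,618.40 = $107,564.10.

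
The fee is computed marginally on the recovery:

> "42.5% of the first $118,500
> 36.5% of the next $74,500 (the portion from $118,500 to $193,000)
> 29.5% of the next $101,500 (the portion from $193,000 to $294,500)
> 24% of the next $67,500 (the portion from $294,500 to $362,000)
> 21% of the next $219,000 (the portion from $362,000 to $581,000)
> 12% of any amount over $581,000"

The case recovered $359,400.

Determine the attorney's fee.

First $118,500 at 42.5% = $50,362.50
Next $74,500 at 36.5% = $27,192.50
Next $101,500 at 29.5% = $29,942.50
Remaining $64,900 at 24% = $15,576.00
Fee: $50,362.50 + $27,192.50 + $29,942.50 + $15,576.00 = $123,073.50

$123,073.50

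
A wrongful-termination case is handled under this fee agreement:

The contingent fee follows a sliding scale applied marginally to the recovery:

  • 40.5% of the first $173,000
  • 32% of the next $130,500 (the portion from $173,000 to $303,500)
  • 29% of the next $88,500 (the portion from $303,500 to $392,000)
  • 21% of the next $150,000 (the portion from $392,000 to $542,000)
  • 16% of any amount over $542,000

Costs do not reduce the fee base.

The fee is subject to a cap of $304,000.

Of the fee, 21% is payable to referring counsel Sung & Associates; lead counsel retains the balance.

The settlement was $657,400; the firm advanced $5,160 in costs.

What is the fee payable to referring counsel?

Fee base is the gross recovery, $657,400; costs are reimbursed separately.
First $173,000 at 40.5% = $70,065.00
Next $130,500 at 32% = $41,760.00
Next $88,500 at 29% = $25,665.00
Next $150,000 at 21% = $31,500.00
Remaining $115,400 at 16% = $18,464.00
Fee: $70,065.00 + $41,760.00 + $25,665.00 + $31,500.00 + $18,464.00 = $187,454.00
$187,454.00 is under the $304,000 cap.
Referral share: 21% of $187,454.00 = $39,365.34; lead counsel retains $187,454.00 − $39,365.34 = $148,088.66.

$39,365.34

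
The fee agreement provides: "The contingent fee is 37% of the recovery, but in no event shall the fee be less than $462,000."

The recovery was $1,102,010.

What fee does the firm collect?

$462,000.00

37% of $1,102,010 = $407,743.70
That is below the $462,000 minimum, so the minimum applies.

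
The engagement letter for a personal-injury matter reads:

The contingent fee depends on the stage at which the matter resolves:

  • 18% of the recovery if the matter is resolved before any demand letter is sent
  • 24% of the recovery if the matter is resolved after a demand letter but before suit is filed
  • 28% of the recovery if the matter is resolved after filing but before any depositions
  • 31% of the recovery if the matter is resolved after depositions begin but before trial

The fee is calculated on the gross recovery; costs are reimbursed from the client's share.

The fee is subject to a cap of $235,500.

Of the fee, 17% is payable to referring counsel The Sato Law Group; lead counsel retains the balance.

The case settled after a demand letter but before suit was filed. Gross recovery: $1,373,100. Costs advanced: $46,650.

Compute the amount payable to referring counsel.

$40,035.00

Fee base is the gross recovery, $1,373,100; costs are reimbursed separately.
The matter settled after a demand letter but before suit was filed, so the 24% rate applies.
$1,373,100 × 24% = $329,544.00
$329,544.00 exceeds the $235,500 cap, so the fee is capped at $235,500.00.
Referral share: 17% of $235,500.00 = $40,035.00; lead counsel retains $235,500.00 − $40,035.00 = $195,465.00.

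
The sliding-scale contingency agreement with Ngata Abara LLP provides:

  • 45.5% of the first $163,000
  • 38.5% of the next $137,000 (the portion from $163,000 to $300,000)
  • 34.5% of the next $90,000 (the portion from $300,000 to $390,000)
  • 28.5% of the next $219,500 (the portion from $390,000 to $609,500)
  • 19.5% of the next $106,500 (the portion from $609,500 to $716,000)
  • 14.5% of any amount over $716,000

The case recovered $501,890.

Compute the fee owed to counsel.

$189,848.65

First $163,000 at 45.5% = $74,165.00
Next $137,000 at 38.5% = $52,745.00
Next $90,000 at 34.5% = $31,050.00
Remaining $111,890 at 28.5% = $31,888.65
Fee: $74,165.00 + $52,745.00 + $31,050.00 + $31,888.65 = $189,848.65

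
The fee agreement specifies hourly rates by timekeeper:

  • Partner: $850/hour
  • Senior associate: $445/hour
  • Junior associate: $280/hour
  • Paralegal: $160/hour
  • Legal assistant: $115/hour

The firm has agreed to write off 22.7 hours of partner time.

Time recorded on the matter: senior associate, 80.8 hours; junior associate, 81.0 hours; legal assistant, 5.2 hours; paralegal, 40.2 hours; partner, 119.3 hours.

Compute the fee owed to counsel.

Partner: 119.3 × $850 = $101,405.00
Senior associate: 80.8 × $445 = $35,956.00
Junior associate: 81.0 × $280 = $22,680.00
Paralegal: 40.2 × $160 = $6,432.00
Legal assistant: 5.2 × $115 = $598.00
Subtotal: $167,071.00
Write-off: 22.7 × $850 = $19,295.00
Total: $167,071.00 − $19,295.00 = $147,776.00

$147,776.00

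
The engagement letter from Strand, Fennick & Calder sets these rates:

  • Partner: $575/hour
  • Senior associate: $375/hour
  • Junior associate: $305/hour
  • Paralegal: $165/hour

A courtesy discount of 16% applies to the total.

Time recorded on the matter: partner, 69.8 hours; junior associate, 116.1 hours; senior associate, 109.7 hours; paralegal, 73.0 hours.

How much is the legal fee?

Partner: 69.8 × $575 = $40,135.00
Senior associate: 109.7 × $375 = $41,137.50
Junior associate: 116.1 × $305 = $35,410.50
Paralegal: 73.0 × $165 = $12,045.00
Subtotal: $128,728.00
Less 16% discount: −$20,596.48
Total: $128,728.00 − $20,596.48 = $108,131.52

$108,131.52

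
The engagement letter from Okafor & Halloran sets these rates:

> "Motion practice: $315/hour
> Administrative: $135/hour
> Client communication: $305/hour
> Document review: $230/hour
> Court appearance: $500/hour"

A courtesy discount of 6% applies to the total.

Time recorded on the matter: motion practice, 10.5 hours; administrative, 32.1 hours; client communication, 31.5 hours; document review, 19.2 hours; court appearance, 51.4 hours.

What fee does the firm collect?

$44,522.63

Motion practice: 10.5 × $315 = $3,307.50
Administrative: 32.1 × $135 = $4,333.50
Client communication: 31.5 × $305 = $9,607.50
Document review: 19.2 × $230 = $4,416.00
Court appearance: 51.4 × $500 = $25,700.00
Subtotal: $47,364.50
Less 6% discount: −$2,841.87
Total: $47,364.50 − $2,841.87 = $44,522.63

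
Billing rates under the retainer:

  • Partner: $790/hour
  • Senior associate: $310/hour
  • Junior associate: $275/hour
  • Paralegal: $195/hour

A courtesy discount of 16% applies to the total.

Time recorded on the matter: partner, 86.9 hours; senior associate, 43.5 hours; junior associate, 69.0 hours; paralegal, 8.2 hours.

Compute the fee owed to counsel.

Partner: 86.9 × $790 = $68,651.00
Senior associate: 43.5 × $310 = $13,485.00
Junior associate: 69.0 × $275 = $18,975.00
Paralegal: 8.2 × $195 = $1,599.00
Subtotal: $102,710.00
Less 16% discount: −$16,433.60
Total: $102,710.00 − $16,433.60 = $86,276.40

$86,276.40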